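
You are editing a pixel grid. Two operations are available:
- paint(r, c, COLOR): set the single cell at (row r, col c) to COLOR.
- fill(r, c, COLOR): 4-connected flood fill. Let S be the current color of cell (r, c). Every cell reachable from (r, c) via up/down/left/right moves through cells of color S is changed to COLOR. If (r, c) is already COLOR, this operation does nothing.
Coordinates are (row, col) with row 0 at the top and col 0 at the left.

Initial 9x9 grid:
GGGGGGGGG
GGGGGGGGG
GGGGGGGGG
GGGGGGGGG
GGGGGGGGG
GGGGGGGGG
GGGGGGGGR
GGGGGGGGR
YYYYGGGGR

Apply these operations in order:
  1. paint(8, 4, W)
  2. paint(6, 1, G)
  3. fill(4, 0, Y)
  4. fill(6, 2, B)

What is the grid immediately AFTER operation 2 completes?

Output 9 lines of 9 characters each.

Answer: GGGGGGGGG
GGGGGGGGG
GGGGGGGGG
GGGGGGGGG
GGGGGGGGG
GGGGGGGGG
GGGGGGGGR
GGGGGGGGR
YYYYWGGGR

Derivation:
After op 1 paint(8,4,W):
GGGGGGGGG
GGGGGGGGG
GGGGGGGGG
GGGGGGGGG
GGGGGGGGG
GGGGGGGGG
GGGGGGGGR
GGGGGGGGR
YYYYWGGGR
After op 2 paint(6,1,G):
GGGGGGGGG
GGGGGGGGG
GGGGGGGGG
GGGGGGGGG
GGGGGGGGG
GGGGGGGGG
GGGGGGGGR
GGGGGGGGR
YYYYWGGGR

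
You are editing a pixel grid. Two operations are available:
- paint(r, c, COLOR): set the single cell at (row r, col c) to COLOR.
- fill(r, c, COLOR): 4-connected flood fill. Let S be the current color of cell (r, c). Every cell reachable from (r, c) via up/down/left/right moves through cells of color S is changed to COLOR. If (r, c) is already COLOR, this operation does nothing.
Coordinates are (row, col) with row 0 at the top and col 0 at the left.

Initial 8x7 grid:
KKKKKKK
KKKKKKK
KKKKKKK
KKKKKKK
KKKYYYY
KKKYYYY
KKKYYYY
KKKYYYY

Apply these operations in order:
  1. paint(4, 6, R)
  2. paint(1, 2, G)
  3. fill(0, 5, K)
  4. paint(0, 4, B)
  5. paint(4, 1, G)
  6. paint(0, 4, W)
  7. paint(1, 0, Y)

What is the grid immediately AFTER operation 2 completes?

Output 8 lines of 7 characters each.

After op 1 paint(4,6,R):
KKKKKKK
KKKKKKK
KKKKKKK
KKKKKKK
KKKYYYR
KKKYYYY
KKKYYYY
KKKYYYY
After op 2 paint(1,2,G):
KKKKKKK
KKGKKKK
KKKKKKK
KKKKKKK
KKKYYYR
KKKYYYY
KKKYYYY
KKKYYYY

Answer: KKKKKKK
KKGKKKK
KKKKKKK
KKKKKKK
KKKYYYR
KKKYYYY
KKKYYYY
KKKYYYY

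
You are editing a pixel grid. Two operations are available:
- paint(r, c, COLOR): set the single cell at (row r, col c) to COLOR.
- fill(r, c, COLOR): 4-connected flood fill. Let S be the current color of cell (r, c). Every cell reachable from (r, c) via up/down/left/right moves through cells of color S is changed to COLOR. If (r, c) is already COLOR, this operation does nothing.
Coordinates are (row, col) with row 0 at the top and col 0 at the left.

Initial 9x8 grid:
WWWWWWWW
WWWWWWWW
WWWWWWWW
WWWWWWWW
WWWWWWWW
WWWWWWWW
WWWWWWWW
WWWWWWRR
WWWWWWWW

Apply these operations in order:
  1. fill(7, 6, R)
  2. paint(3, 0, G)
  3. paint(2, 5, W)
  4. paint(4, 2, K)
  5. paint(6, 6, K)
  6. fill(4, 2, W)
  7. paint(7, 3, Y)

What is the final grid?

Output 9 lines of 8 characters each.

After op 1 fill(7,6,R) [0 cells changed]:
WWWWWWWW
WWWWWWWW
WWWWWWWW
WWWWWWWW
WWWWWWWW
WWWWWWWW
WWWWWWWW
WWWWWWRR
WWWWWWWW
After op 2 paint(3,0,G):
WWWWWWWW
WWWWWWWW
WWWWWWWW
GWWWWWWW
WWWWWWWW
WWWWWWWW
WWWWWWWW
WWWWWWRR
WWWWWWWW
After op 3 paint(2,5,W):
WWWWWWWW
WWWWWWWW
WWWWWWWW
GWWWWWWW
WWWWWWWW
WWWWWWWW
WWWWWWWW
WWWWWWRR
WWWWWWWW
After op 4 paint(4,2,K):
WWWWWWWW
WWWWWWWW
WWWWWWWW
GWWWWWWW
WWKWWWWW
WWWWWWWW
WWWWWWWW
WWWWWWRR
WWWWWWWW
After op 5 paint(6,6,K):
WWWWWWWW
WWWWWWWW
WWWWWWWW
GWWWWWWW
WWKWWWWW
WWWWWWWW
WWWWWWKW
WWWWWWRR
WWWWWWWW
After op 6 fill(4,2,W) [1 cells changed]:
WWWWWWWW
WWWWWWWW
WWWWWWWW
GWWWWWWW
WWWWWWWW
WWWWWWWW
WWWWWWKW
WWWWWWRR
WWWWWWWW
After op 7 paint(7,3,Y):
WWWWWWWW
WWWWWWWW
WWWWWWWW
GWWWWWWW
WWWWWWWW
WWWWWWWW
WWWWWWKW
WWWYWWRR
WWWWWWWW

Answer: WWWWWWWW
WWWWWWWW
WWWWWWWW
GWWWWWWW
WWWWWWWW
WWWWWWWW
WWWWWWKW
WWWYWWRR
WWWWWWWW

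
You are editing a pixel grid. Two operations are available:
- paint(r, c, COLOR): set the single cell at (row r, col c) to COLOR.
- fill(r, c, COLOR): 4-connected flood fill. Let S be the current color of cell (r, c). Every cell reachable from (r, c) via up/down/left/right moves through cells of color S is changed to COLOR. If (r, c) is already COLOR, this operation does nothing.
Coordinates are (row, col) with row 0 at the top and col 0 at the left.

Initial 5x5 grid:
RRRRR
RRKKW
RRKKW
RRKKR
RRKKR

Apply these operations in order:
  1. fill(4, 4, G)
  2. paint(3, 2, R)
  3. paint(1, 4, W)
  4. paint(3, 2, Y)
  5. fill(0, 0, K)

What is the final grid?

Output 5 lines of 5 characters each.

After op 1 fill(4,4,G) [2 cells changed]:
RRRRR
RRKKW
RRKKW
RRKKG
RRKKG
After op 2 paint(3,2,R):
RRRRR
RRKKW
RRKKW
RRRKG
RRKKG
After op 3 paint(1,4,W):
RRRRR
RRKKW
RRKKW
RRRKG
RRKKG
After op 4 paint(3,2,Y):
RRRRR
RRKKW
RRKKW
RRYKG
RRKKG
After op 5 fill(0,0,K) [13 cells changed]:
KKKKK
KKKKW
KKKKW
KKYKG
KKKKG

Answer: KKKKK
KKKKW
KKKKW
KKYKG
KKKKG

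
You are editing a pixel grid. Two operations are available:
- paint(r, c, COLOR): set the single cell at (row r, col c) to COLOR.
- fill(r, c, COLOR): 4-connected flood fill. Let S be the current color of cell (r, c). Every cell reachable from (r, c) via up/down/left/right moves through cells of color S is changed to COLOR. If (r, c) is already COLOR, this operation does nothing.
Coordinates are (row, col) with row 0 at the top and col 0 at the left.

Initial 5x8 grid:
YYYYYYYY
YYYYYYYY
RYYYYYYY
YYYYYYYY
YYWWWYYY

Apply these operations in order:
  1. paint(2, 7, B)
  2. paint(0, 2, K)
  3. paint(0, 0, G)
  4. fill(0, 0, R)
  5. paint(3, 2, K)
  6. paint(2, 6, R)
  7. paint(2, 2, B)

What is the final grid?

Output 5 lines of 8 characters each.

After op 1 paint(2,7,B):
YYYYYYYY
YYYYYYYY
RYYYYYYB
YYYYYYYY
YYWWWYYY
After op 2 paint(0,2,K):
YYKYYYYY
YYYYYYYY
RYYYYYYB
YYYYYYYY
YYWWWYYY
After op 3 paint(0,0,G):
GYKYYYYY
YYYYYYYY
RYYYYYYB
YYYYYYYY
YYWWWYYY
After op 4 fill(0,0,R) [1 cells changed]:
RYKYYYYY
YYYYYYYY
RYYYYYYB
YYYYYYYY
YYWWWYYY
After op 5 paint(3,2,K):
RYKYYYYY
YYYYYYYY
RYYYYYYB
YYKYYYYY
YYWWWYYY
After op 6 paint(2,6,R):
RYKYYYYY
YYYYYYYY
RYYYYYRB
YYKYYYYY
YYWWWYYY
After op 7 paint(2,2,B):
RYKYYYYY
YYYYYYYY
RYBYYYRB
YYKYYYYY
YYWWWYYY

Answer: RYKYYYYY
YYYYYYYY
RYBYYYRB
YYKYYYYY
YYWWWYYY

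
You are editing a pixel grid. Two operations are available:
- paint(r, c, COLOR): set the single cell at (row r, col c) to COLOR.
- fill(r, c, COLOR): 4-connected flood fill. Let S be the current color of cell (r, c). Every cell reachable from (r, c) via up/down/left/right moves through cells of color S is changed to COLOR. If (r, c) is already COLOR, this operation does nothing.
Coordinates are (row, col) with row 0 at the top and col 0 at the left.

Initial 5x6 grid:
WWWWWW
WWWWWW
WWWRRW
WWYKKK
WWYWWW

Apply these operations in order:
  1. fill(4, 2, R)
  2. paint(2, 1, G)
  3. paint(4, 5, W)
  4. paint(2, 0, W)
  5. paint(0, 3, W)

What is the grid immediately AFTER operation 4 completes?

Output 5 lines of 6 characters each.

Answer: WWWWWW
WWWWWW
WGWRRW
WWRKKK
WWRWWW

Derivation:
After op 1 fill(4,2,R) [2 cells changed]:
WWWWWW
WWWWWW
WWWRRW
WWRKKK
WWRWWW
After op 2 paint(2,1,G):
WWWWWW
WWWWWW
WGWRRW
WWRKKK
WWRWWW
After op 3 paint(4,5,W):
WWWWWW
WWWWWW
WGWRRW
WWRKKK
WWRWWW
After op 4 paint(2,0,W):
WWWWWW
WWWWWW
WGWRRW
WWRKKK
WWRWWW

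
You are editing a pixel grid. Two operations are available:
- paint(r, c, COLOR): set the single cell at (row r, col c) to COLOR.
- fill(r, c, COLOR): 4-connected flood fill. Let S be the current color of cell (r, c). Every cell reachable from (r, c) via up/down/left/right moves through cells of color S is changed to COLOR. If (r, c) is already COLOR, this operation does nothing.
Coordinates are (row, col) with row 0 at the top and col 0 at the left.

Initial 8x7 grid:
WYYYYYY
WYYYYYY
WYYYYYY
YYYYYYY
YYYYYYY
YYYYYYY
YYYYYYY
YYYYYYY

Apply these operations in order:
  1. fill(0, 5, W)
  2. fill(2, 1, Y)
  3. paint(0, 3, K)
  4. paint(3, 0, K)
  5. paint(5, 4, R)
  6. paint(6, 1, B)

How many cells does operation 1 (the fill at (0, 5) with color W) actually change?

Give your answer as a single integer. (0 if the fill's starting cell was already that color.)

After op 1 fill(0,5,W) [53 cells changed]:
WWWWWWW
WWWWWWW
WWWWWWW
WWWWWWW
WWWWWWW
WWWWWWW
WWWWWWW
WWWWWWW

Answer: 53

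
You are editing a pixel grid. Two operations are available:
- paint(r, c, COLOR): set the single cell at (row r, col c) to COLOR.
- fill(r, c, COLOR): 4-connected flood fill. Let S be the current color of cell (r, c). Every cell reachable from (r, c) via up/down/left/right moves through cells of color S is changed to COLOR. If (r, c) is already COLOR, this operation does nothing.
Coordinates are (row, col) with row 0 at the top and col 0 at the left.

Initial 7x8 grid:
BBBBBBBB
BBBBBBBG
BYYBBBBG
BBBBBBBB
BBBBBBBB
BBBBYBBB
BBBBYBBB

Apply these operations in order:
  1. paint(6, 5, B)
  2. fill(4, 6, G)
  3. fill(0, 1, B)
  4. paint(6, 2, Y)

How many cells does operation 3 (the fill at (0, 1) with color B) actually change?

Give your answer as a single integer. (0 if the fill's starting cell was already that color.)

Answer: 52

Derivation:
After op 1 paint(6,5,B):
BBBBBBBB
BBBBBBBG
BYYBBBBG
BBBBBBBB
BBBBBBBB
BBBBYBBB
BBBBYBBB
After op 2 fill(4,6,G) [50 cells changed]:
GGGGGGGG
GGGGGGGG
GYYGGGGG
GGGGGGGG
GGGGGGGG
GGGGYGGG
GGGGYGGG
After op 3 fill(0,1,B) [52 cells changed]:
BBBBBBBB
BBBBBBBB
BYYBBBBB
BBBBBBBB
BBBBBBBB
BBBBYBBB
BBBBYBBB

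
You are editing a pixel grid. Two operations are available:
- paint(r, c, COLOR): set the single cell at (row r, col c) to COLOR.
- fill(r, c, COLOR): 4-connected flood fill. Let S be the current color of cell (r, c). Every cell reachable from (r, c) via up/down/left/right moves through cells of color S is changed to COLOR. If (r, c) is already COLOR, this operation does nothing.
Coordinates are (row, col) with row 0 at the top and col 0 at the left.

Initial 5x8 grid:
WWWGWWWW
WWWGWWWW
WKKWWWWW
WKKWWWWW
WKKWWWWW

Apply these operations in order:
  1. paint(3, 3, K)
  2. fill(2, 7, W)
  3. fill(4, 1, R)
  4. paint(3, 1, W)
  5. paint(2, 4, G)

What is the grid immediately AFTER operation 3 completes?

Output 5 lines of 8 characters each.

After op 1 paint(3,3,K):
WWWGWWWW
WWWGWWWW
WKKWWWWW
WKKKWWWW
WKKWWWWW
After op 2 fill(2,7,W) [0 cells changed]:
WWWGWWWW
WWWGWWWW
WKKWWWWW
WKKKWWWW
WKKWWWWW
After op 3 fill(4,1,R) [7 cells changed]:
WWWGWWWW
WWWGWWWW
WRRWWWWW
WRRRWWWW
WRRWWWWW

Answer: WWWGWWWW
WWWGWWWW
WRRWWWWW
WRRRWWWW
WRRWWWWW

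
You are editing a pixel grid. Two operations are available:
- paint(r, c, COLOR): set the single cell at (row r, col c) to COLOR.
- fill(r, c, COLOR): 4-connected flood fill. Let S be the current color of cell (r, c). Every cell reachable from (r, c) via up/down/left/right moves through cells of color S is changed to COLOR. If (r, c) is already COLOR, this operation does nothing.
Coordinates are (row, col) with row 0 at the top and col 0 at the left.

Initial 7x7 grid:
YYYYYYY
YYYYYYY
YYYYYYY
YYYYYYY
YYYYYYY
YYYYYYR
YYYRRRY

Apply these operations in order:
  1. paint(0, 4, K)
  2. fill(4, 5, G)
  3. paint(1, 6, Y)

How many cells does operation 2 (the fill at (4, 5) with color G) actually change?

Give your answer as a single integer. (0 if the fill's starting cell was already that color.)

After op 1 paint(0,4,K):
YYYYKYY
YYYYYYY
YYYYYYY
YYYYYYY
YYYYYYY
YYYYYYR
YYYRRRY
After op 2 fill(4,5,G) [43 cells changed]:
GGGGKGG
GGGGGGG
GGGGGGG
GGGGGGG
GGGGGGG
GGGGGGR
GGGRRRY

Answer: 43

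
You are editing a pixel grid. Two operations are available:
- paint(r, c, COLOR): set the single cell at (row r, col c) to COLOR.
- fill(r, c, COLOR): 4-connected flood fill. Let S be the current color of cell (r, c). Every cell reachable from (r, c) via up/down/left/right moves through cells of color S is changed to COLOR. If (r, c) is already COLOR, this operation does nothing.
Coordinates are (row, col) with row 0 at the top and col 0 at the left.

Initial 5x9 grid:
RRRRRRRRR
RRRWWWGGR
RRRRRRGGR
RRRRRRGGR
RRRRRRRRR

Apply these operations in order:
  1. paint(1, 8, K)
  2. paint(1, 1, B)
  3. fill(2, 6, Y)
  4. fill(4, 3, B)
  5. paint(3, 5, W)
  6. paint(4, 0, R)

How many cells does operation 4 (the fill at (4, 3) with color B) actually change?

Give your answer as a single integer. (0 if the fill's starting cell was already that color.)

Answer: 34

Derivation:
After op 1 paint(1,8,K):
RRRRRRRRR
RRRWWWGGK
RRRRRRGGR
RRRRRRGGR
RRRRRRRRR
After op 2 paint(1,1,B):
RRRRRRRRR
RBRWWWGGK
RRRRRRGGR
RRRRRRGGR
RRRRRRRRR
After op 3 fill(2,6,Y) [6 cells changed]:
RRRRRRRRR
RBRWWWYYK
RRRRRRYYR
RRRRRRYYR
RRRRRRRRR
After op 4 fill(4,3,B) [34 cells changed]:
BBBBBBBBB
BBBWWWYYK
BBBBBBYYB
BBBBBBYYB
BBBBBBBBB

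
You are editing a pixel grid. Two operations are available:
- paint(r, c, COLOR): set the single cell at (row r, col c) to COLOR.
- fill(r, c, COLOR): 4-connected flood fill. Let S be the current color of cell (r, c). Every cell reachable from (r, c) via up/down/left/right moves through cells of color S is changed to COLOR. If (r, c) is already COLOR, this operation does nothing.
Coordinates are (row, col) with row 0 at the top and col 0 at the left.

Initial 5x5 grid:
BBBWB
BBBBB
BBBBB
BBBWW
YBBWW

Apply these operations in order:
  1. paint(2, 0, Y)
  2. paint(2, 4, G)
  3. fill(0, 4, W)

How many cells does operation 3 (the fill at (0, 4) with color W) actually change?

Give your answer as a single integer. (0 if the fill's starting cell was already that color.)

Answer: 17

Derivation:
After op 1 paint(2,0,Y):
BBBWB
BBBBB
YBBBB
BBBWW
YBBWW
After op 2 paint(2,4,G):
BBBWB
BBBBB
YBBBG
BBBWW
YBBWW
After op 3 fill(0,4,W) [17 cells changed]:
WWWWW
WWWWW
YWWWG
WWWWW
YWWWW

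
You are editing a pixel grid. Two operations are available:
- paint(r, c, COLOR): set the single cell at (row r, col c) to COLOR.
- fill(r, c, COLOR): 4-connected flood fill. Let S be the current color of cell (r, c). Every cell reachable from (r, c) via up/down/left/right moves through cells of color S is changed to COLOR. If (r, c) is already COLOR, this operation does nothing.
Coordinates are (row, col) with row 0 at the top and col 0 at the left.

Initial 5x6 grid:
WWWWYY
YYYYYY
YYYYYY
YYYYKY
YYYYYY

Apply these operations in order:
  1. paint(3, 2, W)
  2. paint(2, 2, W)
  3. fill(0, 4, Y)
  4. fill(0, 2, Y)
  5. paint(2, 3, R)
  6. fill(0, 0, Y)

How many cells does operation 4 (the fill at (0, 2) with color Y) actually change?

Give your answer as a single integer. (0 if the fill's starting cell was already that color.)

After op 1 paint(3,2,W):
WWWWYY
YYYYYY
YYYYYY
YYWYKY
YYYYYY
After op 2 paint(2,2,W):
WWWWYY
YYYYYY
YYWYYY
YYWYKY
YYYYYY
After op 3 fill(0,4,Y) [0 cells changed]:
WWWWYY
YYYYYY
YYWYYY
YYWYKY
YYYYYY
After op 4 fill(0,2,Y) [4 cells changed]:
YYYYYY
YYYYYY
YYWYYY
YYWYKY
YYYYYY

Answer: 4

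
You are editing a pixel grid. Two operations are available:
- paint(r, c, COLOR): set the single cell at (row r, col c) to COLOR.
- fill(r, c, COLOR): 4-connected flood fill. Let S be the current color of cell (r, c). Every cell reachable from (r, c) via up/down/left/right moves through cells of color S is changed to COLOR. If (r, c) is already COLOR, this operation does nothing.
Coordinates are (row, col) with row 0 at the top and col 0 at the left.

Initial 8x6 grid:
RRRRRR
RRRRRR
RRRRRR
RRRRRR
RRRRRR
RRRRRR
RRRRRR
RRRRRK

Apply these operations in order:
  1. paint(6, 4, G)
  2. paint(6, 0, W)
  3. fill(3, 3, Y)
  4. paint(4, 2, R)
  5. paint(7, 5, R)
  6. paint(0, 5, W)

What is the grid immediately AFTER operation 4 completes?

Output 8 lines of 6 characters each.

Answer: YYYYYY
YYYYYY
YYYYYY
YYYYYY
YYRYYY
YYYYYY
WYYYGY
YYYYYK

Derivation:
After op 1 paint(6,4,G):
RRRRRR
RRRRRR
RRRRRR
RRRRRR
RRRRRR
RRRRRR
RRRRGR
RRRRRK
After op 2 paint(6,0,W):
RRRRRR
RRRRRR
RRRRRR
RRRRRR
RRRRRR
RRRRRR
WRRRGR
RRRRRK
After op 3 fill(3,3,Y) [45 cells changed]:
YYYYYY
YYYYYY
YYYYYY
YYYYYY
YYYYYY
YYYYYY
WYYYGY
YYYYYK
After op 4 paint(4,2,R):
YYYYYY
YYYYYY
YYYYYY
YYYYYY
YYRYYY
YYYYYY
WYYYGY
YYYYYK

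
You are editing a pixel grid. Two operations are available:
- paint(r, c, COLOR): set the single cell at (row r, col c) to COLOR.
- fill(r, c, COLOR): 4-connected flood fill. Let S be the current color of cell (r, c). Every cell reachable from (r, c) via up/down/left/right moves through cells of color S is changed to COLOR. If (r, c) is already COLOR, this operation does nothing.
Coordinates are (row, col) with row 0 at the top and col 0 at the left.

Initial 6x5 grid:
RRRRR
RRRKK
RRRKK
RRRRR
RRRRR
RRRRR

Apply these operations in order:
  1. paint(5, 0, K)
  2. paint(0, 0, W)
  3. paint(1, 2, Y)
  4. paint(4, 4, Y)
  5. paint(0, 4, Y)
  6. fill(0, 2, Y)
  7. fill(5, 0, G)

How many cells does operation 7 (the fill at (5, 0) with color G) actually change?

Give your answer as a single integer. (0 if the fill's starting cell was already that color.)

After op 1 paint(5,0,K):
RRRRR
RRRKK
RRRKK
RRRRR
RRRRR
KRRRR
After op 2 paint(0,0,W):
WRRRR
RRRKK
RRRKK
RRRRR
RRRRR
KRRRR
After op 3 paint(1,2,Y):
WRRRR
RRYKK
RRRKK
RRRRR
RRRRR
KRRRR
After op 4 paint(4,4,Y):
WRRRR
RRYKK
RRRKK
RRRRR
RRRRY
KRRRR
After op 5 paint(0,4,Y):
WRRRY
RRYKK
RRRKK
RRRRR
RRRRY
KRRRR
After op 6 fill(0,2,Y) [21 cells changed]:
WYYYY
YYYKK
YYYKK
YYYYY
YYYYY
KYYYY
After op 7 fill(5,0,G) [1 cells changed]:
WYYYY
YYYKK
YYYKK
YYYYY
YYYYY
GYYYY

Answer: 1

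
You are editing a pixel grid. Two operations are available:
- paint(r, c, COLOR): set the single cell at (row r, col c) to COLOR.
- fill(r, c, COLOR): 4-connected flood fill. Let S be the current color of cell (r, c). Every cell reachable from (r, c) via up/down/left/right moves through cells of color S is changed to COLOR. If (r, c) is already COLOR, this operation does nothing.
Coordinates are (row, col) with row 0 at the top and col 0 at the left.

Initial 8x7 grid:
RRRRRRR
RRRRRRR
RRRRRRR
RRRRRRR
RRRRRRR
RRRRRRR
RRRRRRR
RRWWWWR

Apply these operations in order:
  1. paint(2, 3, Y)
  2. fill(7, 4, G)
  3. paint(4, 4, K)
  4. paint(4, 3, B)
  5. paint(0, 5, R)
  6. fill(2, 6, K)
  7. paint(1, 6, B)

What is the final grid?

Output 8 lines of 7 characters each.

Answer: KKKKKKK
KKKKKKB
KKKYKKK
KKKKKKK
KKKBKKK
KKKKKKK
KKKKKKK
KKGGGGK

Derivation:
After op 1 paint(2,3,Y):
RRRRRRR
RRRRRRR
RRRYRRR
RRRRRRR
RRRRRRR
RRRRRRR
RRRRRRR
RRWWWWR
After op 2 fill(7,4,G) [4 cells changed]:
RRRRRRR
RRRRRRR
RRRYRRR
RRRRRRR
RRRRRRR
RRRRRRR
RRRRRRR
RRGGGGR
After op 3 paint(4,4,K):
RRRRRRR
RRRRRRR
RRRYRRR
RRRRRRR
RRRRKRR
RRRRRRR
RRRRRRR
RRGGGGR
After op 4 paint(4,3,B):
RRRRRRR
RRRRRRR
RRRYRRR
RRRRRRR
RRRBKRR
RRRRRRR
RRRRRRR
RRGGGGR
After op 5 paint(0,5,R):
RRRRRRR
RRRRRRR
RRRYRRR
RRRRRRR
RRRBKRR
RRRRRRR
RRRRRRR
RRGGGGR
After op 6 fill(2,6,K) [49 cells changed]:
KKKKKKK
KKKKKKK
KKKYKKK
KKKKKKK
KKKBKKK
KKKKKKK
KKKKKKK
KKGGGGK
After op 7 paint(1,6,B):
KKKKKKK
KKKKKKB
KKKYKKK
KKKKKKK
KKKBKKK
KKKKKKK
KKKKKKK
KKGGGGK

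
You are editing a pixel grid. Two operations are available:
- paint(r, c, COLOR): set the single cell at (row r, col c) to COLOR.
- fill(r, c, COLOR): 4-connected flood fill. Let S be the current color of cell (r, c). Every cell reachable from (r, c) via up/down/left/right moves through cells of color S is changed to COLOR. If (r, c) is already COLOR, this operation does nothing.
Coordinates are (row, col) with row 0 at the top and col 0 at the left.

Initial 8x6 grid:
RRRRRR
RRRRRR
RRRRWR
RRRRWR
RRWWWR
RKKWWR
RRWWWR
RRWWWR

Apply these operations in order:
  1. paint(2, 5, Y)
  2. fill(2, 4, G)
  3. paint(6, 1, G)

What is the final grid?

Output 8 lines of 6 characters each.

Answer: RRRRRR
RRRRRR
RRRRGY
RRRRGR
RRGGGR
RKKGGR
RGGGGR
RRGGGR

Derivation:
After op 1 paint(2,5,Y):
RRRRRR
RRRRRR
RRRRWY
RRRRWR
RRWWWR
RKKWWR
RRWWWR
RRWWWR
After op 2 fill(2,4,G) [13 cells changed]:
RRRRRR
RRRRRR
RRRRGY
RRRRGR
RRGGGR
RKKGGR
RRGGGR
RRGGGR
After op 3 paint(6,1,G):
RRRRRR
RRRRRR
RRRRGY
RRRRGR
RRGGGR
RKKGGR
RGGGGR
RRGGGR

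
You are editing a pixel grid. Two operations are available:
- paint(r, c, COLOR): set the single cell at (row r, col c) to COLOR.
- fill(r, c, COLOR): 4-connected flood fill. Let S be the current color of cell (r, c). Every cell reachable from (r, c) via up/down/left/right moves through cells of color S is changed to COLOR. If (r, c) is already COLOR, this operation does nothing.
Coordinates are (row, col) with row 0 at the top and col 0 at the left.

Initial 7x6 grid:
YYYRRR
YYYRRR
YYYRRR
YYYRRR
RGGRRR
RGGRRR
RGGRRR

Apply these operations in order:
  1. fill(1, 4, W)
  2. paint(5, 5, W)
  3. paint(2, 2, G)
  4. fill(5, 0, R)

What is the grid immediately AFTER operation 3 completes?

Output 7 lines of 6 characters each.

After op 1 fill(1,4,W) [21 cells changed]:
YYYWWW
YYYWWW
YYYWWW
YYYWWW
RGGWWW
RGGWWW
RGGWWW
After op 2 paint(5,5,W):
YYYWWW
YYYWWW
YYYWWW
YYYWWW
RGGWWW
RGGWWW
RGGWWW
After op 3 paint(2,2,G):
YYYWWW
YYYWWW
YYGWWW
YYYWWW
RGGWWW
RGGWWW
RGGWWW

Answer: YYYWWW
YYYWWW
YYGWWW
YYYWWW
RGGWWW
RGGWWW
RGGWWW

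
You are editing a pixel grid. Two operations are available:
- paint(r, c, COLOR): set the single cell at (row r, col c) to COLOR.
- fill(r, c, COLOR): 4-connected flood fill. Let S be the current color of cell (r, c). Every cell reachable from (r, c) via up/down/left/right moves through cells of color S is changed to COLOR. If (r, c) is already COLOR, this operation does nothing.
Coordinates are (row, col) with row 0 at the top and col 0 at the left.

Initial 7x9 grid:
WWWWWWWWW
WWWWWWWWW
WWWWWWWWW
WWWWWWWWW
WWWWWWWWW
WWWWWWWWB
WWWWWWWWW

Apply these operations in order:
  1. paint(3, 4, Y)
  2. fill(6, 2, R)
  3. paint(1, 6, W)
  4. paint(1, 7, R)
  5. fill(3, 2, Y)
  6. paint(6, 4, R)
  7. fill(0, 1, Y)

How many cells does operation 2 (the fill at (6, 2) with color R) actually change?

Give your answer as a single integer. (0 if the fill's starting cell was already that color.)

Answer: 61

Derivation:
After op 1 paint(3,4,Y):
WWWWWWWWW
WWWWWWWWW
WWWWWWWWW
WWWWYWWWW
WWWWWWWWW
WWWWWWWWB
WWWWWWWWW
After op 2 fill(6,2,R) [61 cells changed]:
RRRRRRRRR
RRRRRRRRR
RRRRRRRRR
RRRRYRRRR
RRRRRRRRR
RRRRRRRRB
RRRRRRRRR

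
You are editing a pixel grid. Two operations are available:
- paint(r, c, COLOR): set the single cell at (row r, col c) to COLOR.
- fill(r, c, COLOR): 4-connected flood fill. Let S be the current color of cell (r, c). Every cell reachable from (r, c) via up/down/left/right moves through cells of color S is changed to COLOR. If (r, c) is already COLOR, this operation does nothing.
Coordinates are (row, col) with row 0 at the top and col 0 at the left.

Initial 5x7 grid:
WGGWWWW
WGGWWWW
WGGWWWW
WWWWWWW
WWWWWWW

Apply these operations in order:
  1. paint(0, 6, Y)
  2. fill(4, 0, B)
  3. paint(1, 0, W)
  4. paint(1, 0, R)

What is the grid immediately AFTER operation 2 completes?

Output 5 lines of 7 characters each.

Answer: BGGBBBY
BGGBBBB
BGGBBBB
BBBBBBB
BBBBBBB

Derivation:
After op 1 paint(0,6,Y):
WGGWWWY
WGGWWWW
WGGWWWW
WWWWWWW
WWWWWWW
After op 2 fill(4,0,B) [28 cells changed]:
BGGBBBY
BGGBBBB
BGGBBBB
BBBBBBB
BBBBBBB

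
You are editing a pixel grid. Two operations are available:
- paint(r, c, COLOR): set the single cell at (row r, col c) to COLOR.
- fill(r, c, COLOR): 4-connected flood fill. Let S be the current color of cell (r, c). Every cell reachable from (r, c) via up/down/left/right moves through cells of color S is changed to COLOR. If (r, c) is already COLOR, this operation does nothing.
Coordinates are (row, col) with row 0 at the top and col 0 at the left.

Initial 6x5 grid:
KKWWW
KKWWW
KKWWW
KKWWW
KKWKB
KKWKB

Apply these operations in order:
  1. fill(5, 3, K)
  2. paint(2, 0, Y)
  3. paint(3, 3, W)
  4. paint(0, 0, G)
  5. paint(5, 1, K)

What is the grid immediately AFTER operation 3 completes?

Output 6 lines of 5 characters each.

Answer: KKWWW
KKWWW
YKWWW
KKWWW
KKWKB
KKWKB

Derivation:
After op 1 fill(5,3,K) [0 cells changed]:
KKWWW
KKWWW
KKWWW
KKWWW
KKWKB
KKWKB
After op 2 paint(2,0,Y):
KKWWW
KKWWW
YKWWW
KKWWW
KKWKB
KKWKB
After op 3 paint(3,3,W):
KKWWW
KKWWW
YKWWW
KKWWW
KKWKB
KKWKB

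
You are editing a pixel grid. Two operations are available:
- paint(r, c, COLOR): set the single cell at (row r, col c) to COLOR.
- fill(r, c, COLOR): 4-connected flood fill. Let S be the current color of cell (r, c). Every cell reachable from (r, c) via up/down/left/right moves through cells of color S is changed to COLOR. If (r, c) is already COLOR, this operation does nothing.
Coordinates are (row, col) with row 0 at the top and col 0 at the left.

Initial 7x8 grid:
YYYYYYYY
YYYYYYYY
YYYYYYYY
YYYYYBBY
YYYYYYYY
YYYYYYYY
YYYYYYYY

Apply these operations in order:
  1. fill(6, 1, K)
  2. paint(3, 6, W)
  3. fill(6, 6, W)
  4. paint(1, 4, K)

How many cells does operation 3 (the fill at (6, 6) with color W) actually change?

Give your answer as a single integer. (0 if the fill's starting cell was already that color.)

After op 1 fill(6,1,K) [54 cells changed]:
KKKKKKKK
KKKKKKKK
KKKKKKKK
KKKKKBBK
KKKKKKKK
KKKKKKKK
KKKKKKKK
After op 2 paint(3,6,W):
KKKKKKKK
KKKKKKKK
KKKKKKKK
KKKKKBWK
KKKKKKKK
KKKKKKKK
KKKKKKKK
After op 3 fill(6,6,W) [54 cells changed]:
WWWWWWWW
WWWWWWWW
WWWWWWWW
WWWWWBWW
WWWWWWWW
WWWWWWWW
WWWWWWWW

Answer: 54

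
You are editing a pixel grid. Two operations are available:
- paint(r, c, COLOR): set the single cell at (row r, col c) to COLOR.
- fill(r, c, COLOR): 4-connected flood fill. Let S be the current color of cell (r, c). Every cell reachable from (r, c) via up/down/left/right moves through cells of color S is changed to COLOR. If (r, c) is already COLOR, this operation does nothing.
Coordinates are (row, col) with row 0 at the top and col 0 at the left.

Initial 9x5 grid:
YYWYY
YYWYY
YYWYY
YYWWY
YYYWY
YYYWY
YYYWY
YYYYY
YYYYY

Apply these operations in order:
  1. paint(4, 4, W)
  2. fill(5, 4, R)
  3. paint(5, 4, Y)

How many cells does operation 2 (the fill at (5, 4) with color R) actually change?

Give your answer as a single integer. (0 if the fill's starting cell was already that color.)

Answer: 29

Derivation:
After op 1 paint(4,4,W):
YYWYY
YYWYY
YYWYY
YYWWY
YYYWW
YYYWY
YYYWY
YYYYY
YYYYY
After op 2 fill(5,4,R) [29 cells changed]:
RRWYY
RRWYY
RRWYY
RRWWY
RRRWW
RRRWR
RRRWR
RRRRR
RRRRR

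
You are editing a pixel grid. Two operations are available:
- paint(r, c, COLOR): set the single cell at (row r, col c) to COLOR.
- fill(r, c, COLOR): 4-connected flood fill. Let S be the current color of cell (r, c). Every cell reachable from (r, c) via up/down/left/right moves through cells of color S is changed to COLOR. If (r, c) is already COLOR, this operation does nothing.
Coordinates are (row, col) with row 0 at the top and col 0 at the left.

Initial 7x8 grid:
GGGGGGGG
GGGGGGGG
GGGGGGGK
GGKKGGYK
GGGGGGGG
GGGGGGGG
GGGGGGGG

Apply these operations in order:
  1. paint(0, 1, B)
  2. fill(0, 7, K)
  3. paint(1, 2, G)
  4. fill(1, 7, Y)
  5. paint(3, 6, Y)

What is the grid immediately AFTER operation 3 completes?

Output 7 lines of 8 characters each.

After op 1 paint(0,1,B):
GBGGGGGG
GGGGGGGG
GGGGGGGK
GGKKGGYK
GGGGGGGG
GGGGGGGG
GGGGGGGG
After op 2 fill(0,7,K) [50 cells changed]:
KBKKKKKK
KKKKKKKK
KKKKKKKK
KKKKKKYK
KKKKKKKK
KKKKKKKK
KKKKKKKK
After op 3 paint(1,2,G):
KBKKKKKK
KKGKKKKK
KKKKKKKK
KKKKKKYK
KKKKKKKK
KKKKKKKK
KKKKKKKK

Answer: KBKKKKKK
KKGKKKKK
KKKKKKKK
KKKKKKYK
KKKKKKKK
KKKKKKKK
KKKKKKKK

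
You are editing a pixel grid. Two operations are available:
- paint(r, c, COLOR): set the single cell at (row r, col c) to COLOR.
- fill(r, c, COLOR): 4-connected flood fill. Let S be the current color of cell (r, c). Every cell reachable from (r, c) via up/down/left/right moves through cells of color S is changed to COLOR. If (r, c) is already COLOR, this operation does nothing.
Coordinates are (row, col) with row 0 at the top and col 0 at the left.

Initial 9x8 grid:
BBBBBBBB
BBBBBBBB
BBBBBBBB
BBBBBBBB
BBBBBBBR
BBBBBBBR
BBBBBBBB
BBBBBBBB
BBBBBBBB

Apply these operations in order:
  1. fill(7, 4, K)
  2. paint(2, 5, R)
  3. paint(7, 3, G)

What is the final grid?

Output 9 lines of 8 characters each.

After op 1 fill(7,4,K) [70 cells changed]:
KKKKKKKK
KKKKKKKK
KKKKKKKK
KKKKKKKK
KKKKKKKR
KKKKKKKR
KKKKKKKK
KKKKKKKK
KKKKKKKK
After op 2 paint(2,5,R):
KKKKKKKK
KKKKKKKK
KKKKKRKK
KKKKKKKK
KKKKKKKR
KKKKKKKR
KKKKKKKK
KKKKKKKK
KKKKKKKK
After op 3 paint(7,3,G):
KKKKKKKK
KKKKKKKK
KKKKKRKK
KKKKKKKK
KKKKKKKR
KKKKKKKR
KKKKKKKK
KKKGKKKK
KKKKKKKK

Answer: KKKKKKKK
KKKKKKKK
KKKKKRKK
KKKKKKKK
KKKKKKKR
KKKKKKKR
KKKKKKKK
KKKGKKKK
KKKKKKKK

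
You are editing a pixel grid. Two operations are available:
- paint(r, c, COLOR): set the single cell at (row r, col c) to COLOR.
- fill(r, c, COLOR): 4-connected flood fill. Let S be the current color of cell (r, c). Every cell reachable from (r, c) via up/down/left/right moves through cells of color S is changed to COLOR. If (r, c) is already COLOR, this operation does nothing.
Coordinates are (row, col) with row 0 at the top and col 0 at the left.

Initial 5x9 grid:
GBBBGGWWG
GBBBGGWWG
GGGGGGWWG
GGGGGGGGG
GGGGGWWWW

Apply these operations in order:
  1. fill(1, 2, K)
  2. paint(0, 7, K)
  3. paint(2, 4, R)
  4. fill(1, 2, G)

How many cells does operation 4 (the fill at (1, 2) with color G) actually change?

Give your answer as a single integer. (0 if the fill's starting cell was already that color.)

Answer: 6

Derivation:
After op 1 fill(1,2,K) [6 cells changed]:
GKKKGGWWG
GKKKGGWWG
GGGGGGWWG
GGGGGGGGG
GGGGGWWWW
After op 2 paint(0,7,K):
GKKKGGWKG
GKKKGGWWG
GGGGGGWWG
GGGGGGGGG
GGGGGWWWW
After op 3 paint(2,4,R):
GKKKGGWKG
GKKKGGWWG
GGGGRGWWG
GGGGGGGGG
GGGGGWWWW
After op 4 fill(1,2,G) [6 cells changed]:
GGGGGGWKG
GGGGGGWWG
GGGGRGWWG
GGGGGGGGG
GGGGGWWWW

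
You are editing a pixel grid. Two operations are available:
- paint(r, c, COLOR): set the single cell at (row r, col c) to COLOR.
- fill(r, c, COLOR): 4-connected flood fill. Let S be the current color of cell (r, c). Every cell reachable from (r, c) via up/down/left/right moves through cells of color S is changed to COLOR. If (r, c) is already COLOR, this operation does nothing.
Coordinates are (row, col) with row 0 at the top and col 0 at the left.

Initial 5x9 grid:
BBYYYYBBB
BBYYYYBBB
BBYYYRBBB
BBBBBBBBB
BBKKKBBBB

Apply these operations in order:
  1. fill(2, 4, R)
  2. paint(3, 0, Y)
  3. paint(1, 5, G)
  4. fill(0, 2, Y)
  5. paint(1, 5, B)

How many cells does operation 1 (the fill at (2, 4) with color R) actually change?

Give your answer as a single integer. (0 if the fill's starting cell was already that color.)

After op 1 fill(2,4,R) [11 cells changed]:
BBRRRRBBB
BBRRRRBBB
BBRRRRBBB
BBBBBBBBB
BBKKKBBBB

Answer: 11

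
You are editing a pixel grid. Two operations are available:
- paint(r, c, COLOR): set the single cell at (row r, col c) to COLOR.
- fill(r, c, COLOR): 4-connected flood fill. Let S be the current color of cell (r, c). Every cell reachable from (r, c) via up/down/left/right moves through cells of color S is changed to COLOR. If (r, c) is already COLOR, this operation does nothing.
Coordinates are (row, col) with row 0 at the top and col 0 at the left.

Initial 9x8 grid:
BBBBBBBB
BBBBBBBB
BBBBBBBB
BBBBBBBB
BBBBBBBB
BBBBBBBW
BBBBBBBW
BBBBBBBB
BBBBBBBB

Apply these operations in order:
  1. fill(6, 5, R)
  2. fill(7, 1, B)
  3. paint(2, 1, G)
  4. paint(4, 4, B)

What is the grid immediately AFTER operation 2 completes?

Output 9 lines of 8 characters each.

After op 1 fill(6,5,R) [70 cells changed]:
RRRRRRRR
RRRRRRRR
RRRRRRRR
RRRRRRRR
RRRRRRRR
RRRRRRRW
RRRRRRRW
RRRRRRRR
RRRRRRRR
After op 2 fill(7,1,B) [70 cells changed]:
BBBBBBBB
BBBBBBBB
BBBBBBBB
BBBBBBBB
BBBBBBBB
BBBBBBBW
BBBBBBBW
BBBBBBBB
BBBBBBBB

Answer: BBBBBBBB
BBBBBBBB
BBBBBBBB
BBBBBBBB
BBBBBBBB
BBBBBBBW
BBBBBBBW
BBBBBBBB
BBBBBBBB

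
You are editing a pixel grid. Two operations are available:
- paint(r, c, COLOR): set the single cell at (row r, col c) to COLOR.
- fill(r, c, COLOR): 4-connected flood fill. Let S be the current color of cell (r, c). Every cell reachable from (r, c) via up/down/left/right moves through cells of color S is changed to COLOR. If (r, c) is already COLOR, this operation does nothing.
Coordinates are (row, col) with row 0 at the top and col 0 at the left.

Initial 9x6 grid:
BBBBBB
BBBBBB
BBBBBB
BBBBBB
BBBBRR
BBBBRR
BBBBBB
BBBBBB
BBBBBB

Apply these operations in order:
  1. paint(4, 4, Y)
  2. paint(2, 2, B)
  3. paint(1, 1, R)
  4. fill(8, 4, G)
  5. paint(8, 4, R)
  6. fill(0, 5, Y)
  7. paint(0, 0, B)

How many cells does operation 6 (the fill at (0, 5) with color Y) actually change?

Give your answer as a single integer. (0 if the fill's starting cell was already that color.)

After op 1 paint(4,4,Y):
BBBBBB
BBBBBB
BBBBBB
BBBBBB
BBBBYR
BBBBRR
BBBBBB
BBBBBB
BBBBBB
After op 2 paint(2,2,B):
BBBBBB
BBBBBB
BBBBBB
BBBBBB
BBBBYR
BBBBRR
BBBBBB
BBBBBB
BBBBBB
After op 3 paint(1,1,R):
BBBBBB
BRBBBB
BBBBBB
BBBBBB
BBBBYR
BBBBRR
BBBBBB
BBBBBB
BBBBBB
After op 4 fill(8,4,G) [49 cells changed]:
GGGGGG
GRGGGG
GGGGGG
GGGGGG
GGGGYR
GGGGRR
GGGGGG
GGGGGG
GGGGGG
After op 5 paint(8,4,R):
GGGGGG
GRGGGG
GGGGGG
GGGGGG
GGGGYR
GGGGRR
GGGGGG
GGGGGG
GGGGRG
After op 6 fill(0,5,Y) [48 cells changed]:
YYYYYY
YRYYYY
YYYYYY
YYYYYY
YYYYYR
YYYYRR
YYYYYY
YYYYYY
YYYYRY

Answer: 48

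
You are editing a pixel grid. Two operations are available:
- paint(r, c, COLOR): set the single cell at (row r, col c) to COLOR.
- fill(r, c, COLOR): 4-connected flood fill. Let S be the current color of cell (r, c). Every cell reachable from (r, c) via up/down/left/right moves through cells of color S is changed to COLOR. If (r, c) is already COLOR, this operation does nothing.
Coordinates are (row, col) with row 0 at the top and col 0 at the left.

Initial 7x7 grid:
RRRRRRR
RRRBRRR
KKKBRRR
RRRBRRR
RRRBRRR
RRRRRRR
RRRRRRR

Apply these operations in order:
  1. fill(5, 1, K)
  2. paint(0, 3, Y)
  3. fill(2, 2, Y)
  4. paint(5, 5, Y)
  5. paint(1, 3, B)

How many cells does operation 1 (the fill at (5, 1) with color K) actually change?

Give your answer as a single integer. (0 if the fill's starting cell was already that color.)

After op 1 fill(5,1,K) [42 cells changed]:
KKKKKKK
KKKBKKK
KKKBKKK
KKKBKKK
KKKBKKK
KKKKKKK
KKKKKKK

Answer: 42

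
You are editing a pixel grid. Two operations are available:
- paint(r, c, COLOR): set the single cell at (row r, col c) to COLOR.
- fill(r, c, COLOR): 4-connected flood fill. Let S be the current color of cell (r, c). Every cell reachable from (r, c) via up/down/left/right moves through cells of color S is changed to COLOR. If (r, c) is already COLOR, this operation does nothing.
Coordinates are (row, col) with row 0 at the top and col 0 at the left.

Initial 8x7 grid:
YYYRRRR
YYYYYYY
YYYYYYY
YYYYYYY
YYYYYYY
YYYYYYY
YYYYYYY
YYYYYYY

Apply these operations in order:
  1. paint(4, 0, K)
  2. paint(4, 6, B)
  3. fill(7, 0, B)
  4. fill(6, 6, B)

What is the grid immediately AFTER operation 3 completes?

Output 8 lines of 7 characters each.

After op 1 paint(4,0,K):
YYYRRRR
YYYYYYY
YYYYYYY
YYYYYYY
KYYYYYY
YYYYYYY
YYYYYYY
YYYYYYY
After op 2 paint(4,6,B):
YYYRRRR
YYYYYYY
YYYYYYY
YYYYYYY
KYYYYYB
YYYYYYY
YYYYYYY
YYYYYYY
After op 3 fill(7,0,B) [50 cells changed]:
BBBRRRR
BBBBBBB
BBBBBBB
BBBBBBB
KBBBBBB
BBBBBBB
BBBBBBB
BBBBBBB

Answer: BBBRRRR
BBBBBBB
BBBBBBB
BBBBBBB
KBBBBBB
BBBBBBB
BBBBBBB
BBBBBBB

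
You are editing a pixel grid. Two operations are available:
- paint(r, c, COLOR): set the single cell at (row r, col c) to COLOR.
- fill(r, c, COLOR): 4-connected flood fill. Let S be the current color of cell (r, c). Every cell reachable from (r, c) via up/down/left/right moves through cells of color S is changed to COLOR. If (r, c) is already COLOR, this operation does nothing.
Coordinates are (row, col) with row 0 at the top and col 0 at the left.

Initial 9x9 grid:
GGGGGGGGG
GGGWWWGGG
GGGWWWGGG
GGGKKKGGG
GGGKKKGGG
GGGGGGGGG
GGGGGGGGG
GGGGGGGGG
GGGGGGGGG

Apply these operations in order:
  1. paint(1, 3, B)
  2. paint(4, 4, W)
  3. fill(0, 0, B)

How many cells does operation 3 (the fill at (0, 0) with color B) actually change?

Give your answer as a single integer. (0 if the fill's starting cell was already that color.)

Answer: 69

Derivation:
After op 1 paint(1,3,B):
GGGGGGGGG
GGGBWWGGG
GGGWWWGGG
GGGKKKGGG
GGGKKKGGG
GGGGGGGGG
GGGGGGGGG
GGGGGGGGG
GGGGGGGGG
After op 2 paint(4,4,W):
GGGGGGGGG
GGGBWWGGG
GGGWWWGGG
GGGKKKGGG
GGGKWKGGG
GGGGGGGGG
GGGGGGGGG
GGGGGGGGG
GGGGGGGGG
After op 3 fill(0,0,B) [69 cells changed]:
BBBBBBBBB
BBBBWWBBB
BBBWWWBBB
BBBKKKBBB
BBBKWKBBB
BBBBBBBBB
BBBBBBBBB
BBBBBBBBB
BBBBBBBBB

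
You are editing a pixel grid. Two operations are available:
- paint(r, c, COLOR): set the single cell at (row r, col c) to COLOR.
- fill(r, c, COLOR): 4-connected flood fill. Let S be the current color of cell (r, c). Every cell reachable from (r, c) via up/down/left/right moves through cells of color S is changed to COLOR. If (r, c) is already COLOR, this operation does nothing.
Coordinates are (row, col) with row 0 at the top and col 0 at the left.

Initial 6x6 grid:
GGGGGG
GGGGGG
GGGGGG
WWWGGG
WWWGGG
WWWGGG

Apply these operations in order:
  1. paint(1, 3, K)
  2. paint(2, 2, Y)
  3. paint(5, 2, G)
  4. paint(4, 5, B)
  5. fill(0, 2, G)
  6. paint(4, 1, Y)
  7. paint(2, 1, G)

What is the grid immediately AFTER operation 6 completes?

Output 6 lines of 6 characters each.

Answer: GGGGGG
GGGKGG
GGYGGG
WWWGGG
WYWGGB
WWGGGG

Derivation:
After op 1 paint(1,3,K):
GGGGGG
GGGKGG
GGGGGG
WWWGGG
WWWGGG
WWWGGG
After op 2 paint(2,2,Y):
GGGGGG
GGGKGG
GGYGGG
WWWGGG
WWWGGG
WWWGGG
After op 3 paint(5,2,G):
GGGGGG
GGGKGG
GGYGGG
WWWGGG
WWWGGG
WWGGGG
After op 4 paint(4,5,B):
GGGGGG
GGGKGG
GGYGGG
WWWGGG
WWWGGB
WWGGGG
After op 5 fill(0,2,G) [0 cells changed]:
GGGGGG
GGGKGG
GGYGGG
WWWGGG
WWWGGB
WWGGGG
After op 6 paint(4,1,Y):
GGGGGG
GGGKGG
GGYGGG
WWWGGG
WYWGGB
WWGGGG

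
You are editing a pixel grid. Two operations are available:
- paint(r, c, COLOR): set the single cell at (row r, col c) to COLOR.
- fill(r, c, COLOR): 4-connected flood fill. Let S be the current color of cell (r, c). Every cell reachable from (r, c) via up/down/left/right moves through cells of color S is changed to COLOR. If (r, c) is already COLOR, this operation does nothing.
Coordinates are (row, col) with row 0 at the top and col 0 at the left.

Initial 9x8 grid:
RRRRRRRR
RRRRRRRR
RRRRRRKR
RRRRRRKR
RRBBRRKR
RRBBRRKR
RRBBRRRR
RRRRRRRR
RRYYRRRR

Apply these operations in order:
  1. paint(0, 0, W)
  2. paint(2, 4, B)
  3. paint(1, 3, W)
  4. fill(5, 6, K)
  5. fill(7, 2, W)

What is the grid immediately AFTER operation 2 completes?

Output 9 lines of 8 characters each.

Answer: WRRRRRRR
RRRRRRRR
RRRRBRKR
RRRRRRKR
RRBBRRKR
RRBBRRKR
RRBBRRRR
RRRRRRRR
RRYYRRRR

Derivation:
After op 1 paint(0,0,W):
WRRRRRRR
RRRRRRRR
RRRRRRKR
RRRRRRKR
RRBBRRKR
RRBBRRKR
RRBBRRRR
RRRRRRRR
RRYYRRRR
After op 2 paint(2,4,B):
WRRRRRRR
RRRRRRRR
RRRRBRKR
RRRRRRKR
RRBBRRKR
RRBBRRKR
RRBBRRRR
RRRRRRRR
RRYYRRRR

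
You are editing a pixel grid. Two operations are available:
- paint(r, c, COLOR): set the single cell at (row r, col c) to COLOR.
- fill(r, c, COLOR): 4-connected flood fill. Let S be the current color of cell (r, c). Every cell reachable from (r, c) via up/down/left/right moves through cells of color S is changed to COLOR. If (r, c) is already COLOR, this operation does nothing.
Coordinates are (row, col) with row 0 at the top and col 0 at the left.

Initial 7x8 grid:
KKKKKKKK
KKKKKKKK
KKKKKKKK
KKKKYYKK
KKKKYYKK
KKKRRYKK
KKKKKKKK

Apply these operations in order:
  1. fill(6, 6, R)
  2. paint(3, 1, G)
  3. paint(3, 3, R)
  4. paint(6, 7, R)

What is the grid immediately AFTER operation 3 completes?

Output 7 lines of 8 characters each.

After op 1 fill(6,6,R) [49 cells changed]:
RRRRRRRR
RRRRRRRR
RRRRRRRR
RRRRYYRR
RRRRYYRR
RRRRRYRR
RRRRRRRR
After op 2 paint(3,1,G):
RRRRRRRR
RRRRRRRR
RRRRRRRR
RGRRYYRR
RRRRYYRR
RRRRRYRR
RRRRRRRR
After op 3 paint(3,3,R):
RRRRRRRR
RRRRRRRR
RRRRRRRR
RGRRYYRR
RRRRYYRR
RRRRRYRR
RRRRRRRR

Answer: RRRRRRRR
RRRRRRRR
RRRRRRRR
RGRRYYRR
RRRRYYRR
RRRRRYRR
RRRRRRRR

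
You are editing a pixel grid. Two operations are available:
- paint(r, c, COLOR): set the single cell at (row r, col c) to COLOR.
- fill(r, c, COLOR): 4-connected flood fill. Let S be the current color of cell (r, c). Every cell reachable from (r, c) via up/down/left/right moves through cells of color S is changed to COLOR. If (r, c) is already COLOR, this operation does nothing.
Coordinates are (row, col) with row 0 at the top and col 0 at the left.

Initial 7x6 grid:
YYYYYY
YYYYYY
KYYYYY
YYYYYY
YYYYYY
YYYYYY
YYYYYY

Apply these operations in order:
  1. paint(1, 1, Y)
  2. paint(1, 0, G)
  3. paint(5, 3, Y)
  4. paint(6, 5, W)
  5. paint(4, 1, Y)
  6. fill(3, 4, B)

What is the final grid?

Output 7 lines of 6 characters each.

After op 1 paint(1,1,Y):
YYYYYY
YYYYYY
KYYYYY
YYYYYY
YYYYYY
YYYYYY
YYYYYY
After op 2 paint(1,0,G):
YYYYYY
GYYYYY
KYYYYY
YYYYYY
YYYYYY
YYYYYY
YYYYYY
After op 3 paint(5,3,Y):
YYYYYY
GYYYYY
KYYYYY
YYYYYY
YYYYYY
YYYYYY
YYYYYY
After op 4 paint(6,5,W):
YYYYYY
GYYYYY
KYYYYY
YYYYYY
YYYYYY
YYYYYY
YYYYYW
After op 5 paint(4,1,Y):
YYYYYY
GYYYYY
KYYYYY
YYYYYY
YYYYYY
YYYYYY
YYYYYW
After op 6 fill(3,4,B) [39 cells changed]:
BBBBBB
GBBBBB
KBBBBB
BBBBBB
BBBBBB
BBBBBB
BBBBBW

Answer: BBBBBB
GBBBBB
KBBBBB
BBBBBB
BBBBBB
BBBBBB
BBBBBW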